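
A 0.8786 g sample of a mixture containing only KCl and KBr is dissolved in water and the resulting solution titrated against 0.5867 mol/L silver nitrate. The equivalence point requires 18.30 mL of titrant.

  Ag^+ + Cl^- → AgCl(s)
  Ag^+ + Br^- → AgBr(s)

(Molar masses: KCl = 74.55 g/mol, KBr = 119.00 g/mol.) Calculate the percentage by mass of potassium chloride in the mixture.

n(AgNO3) = 0.01830 × 0.5867 = 0.01074 mol
Let x = n(KCl), y = n(KBr).
Titrant: 1x + 1y = 0.01074;  mass: 74.55x + 119.00y = 0.8786
Solving, x = 8.978 × 10^-3 mol, y = 1.759 × 10^-3 mol
mass of KCl = 8.978 × 10^-3 × 74.55 = 0.6693 g
% KCl = 0.6693 / 0.8786 × 100 = 76.18 %

76.18 %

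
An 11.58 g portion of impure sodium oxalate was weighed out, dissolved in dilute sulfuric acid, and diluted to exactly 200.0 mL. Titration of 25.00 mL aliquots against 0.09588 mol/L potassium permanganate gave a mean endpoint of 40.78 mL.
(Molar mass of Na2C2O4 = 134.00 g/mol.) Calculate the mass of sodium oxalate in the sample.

2 MnO4^- + 5 C2O4^2- + 16 H^+ → 2 Mn^2+ + 10 CO2 + 8 H2O
n(KMnO4) per titration = 0.04078 × 0.09588 = 3.910 × 10^-3 mol
From the 5:2 ratio, n(Na2C2O4) in each aliquot = 5/2 × 3.910 × 10^-3 = 9.775 × 10^-3 mol
n(Na2C2O4) in the whole flask = 9.775 × 10^-3 × 200.0/25.00 = 0.07820 mol
mass of Na2C2O4 = 0.07820 × 134.00 = 10.48 g

10.48 g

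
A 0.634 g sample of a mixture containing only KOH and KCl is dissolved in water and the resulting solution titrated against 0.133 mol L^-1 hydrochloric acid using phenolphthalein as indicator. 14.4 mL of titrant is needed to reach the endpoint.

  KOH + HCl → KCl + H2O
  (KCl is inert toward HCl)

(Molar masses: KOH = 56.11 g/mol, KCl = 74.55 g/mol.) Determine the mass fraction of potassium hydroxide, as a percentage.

16.9 %

n(HCl) = 0.0144 × 0.133 = 1.92 × 10^-3 mol
Let x = n(KOH), y = n(KCl).
Titrant: 1x = 1.92 × 10^-3;  mass: 56.11x + 74.55y = 0.634
Solving, x = 1.92 × 10^-3 mol, y = 7.06 × 10^-3 mol
mass of KOH = 1.92 × 10^-3 × 56.11 = 0.107 g
% KOH = 0.107 / 0.634 × 100 = 16.9 %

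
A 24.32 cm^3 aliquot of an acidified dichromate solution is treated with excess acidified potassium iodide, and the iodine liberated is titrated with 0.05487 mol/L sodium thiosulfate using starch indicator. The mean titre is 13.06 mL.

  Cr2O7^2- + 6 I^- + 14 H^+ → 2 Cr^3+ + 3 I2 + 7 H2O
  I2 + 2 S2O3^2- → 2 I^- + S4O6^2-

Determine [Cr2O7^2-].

n(S2O3^2-) = 0.01306 × 0.05487 = 7.166 × 10^-4 mol
n(I2) = n(S2O3^2-)/2 = 3.583 × 10^-4 mol
From the 1:3 ratio, n(Cr2O7^2-) in the aliquot = 1/3 × 3.583 × 10^-4 = 1.194 × 10^-4 mol
[Cr2O7^2-] = 1.194 × 10^-4 / 0.02432 = 0.004911 mol/L

0.004911 mol/L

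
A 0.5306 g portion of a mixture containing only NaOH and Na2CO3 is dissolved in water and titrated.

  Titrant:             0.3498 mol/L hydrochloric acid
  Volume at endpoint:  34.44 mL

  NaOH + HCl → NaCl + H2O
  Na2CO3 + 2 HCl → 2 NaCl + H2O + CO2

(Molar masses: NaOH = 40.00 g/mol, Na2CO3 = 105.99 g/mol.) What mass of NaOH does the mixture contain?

n(HCl) = 0.03444 × 0.3498 = 0.01205 mol
Let x = n(NaOH), y = n(Na2CO3).
Titrant: 1x + 2y = 0.01205;  mass: 40.00x + 105.99y = 0.5306
Solving, x = 8.298 × 10^-3 mol, y = 1.874 × 10^-3 mol
mass of NaOH = 8.298 × 10^-3 × 40.00 = 0.3319 g

0.3319 g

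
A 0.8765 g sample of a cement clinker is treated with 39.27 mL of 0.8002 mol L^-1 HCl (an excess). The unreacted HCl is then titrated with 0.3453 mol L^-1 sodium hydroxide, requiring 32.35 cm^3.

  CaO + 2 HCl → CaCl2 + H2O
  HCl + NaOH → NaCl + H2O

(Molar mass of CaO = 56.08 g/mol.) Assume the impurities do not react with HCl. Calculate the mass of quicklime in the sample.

n(HCl) added = 0.03927 × 0.8002 = 0.03142 mol
n(NaOH) used in back-titration = 0.03235 × 0.3453 = 0.01117 mol
n(HCl) left over = 0.01117 mol (1:1 ratio)
n(HCl) consumed by analyte = 0.03142 − 0.01117 = 0.02025 mol
From the 1:2 ratio, n(CaO) = 1/2 × 0.02025 = 0.01013 mol
mass of CaO = 0.01013 × 56.08 = 0.5679 g

0.5679 g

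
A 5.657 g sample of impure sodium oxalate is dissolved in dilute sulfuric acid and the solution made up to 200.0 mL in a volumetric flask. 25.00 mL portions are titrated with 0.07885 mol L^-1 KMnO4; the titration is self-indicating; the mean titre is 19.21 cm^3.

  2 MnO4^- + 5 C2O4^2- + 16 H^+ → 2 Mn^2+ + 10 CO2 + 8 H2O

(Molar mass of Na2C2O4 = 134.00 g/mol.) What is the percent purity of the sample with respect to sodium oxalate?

n(KMnO4) per titration = 0.01921 × 0.07885 = 1.515 × 10^-3 mol
From the 5:2 ratio, n(Na2C2O4) in each aliquot = 5/2 × 1.515 × 10^-3 = 3.787 × 10^-3 mol
n(Na2C2O4) in the whole flask = 3.787 × 10^-3 × 200.0/25.00 = 0.03029 mol
mass of Na2C2O4 = 0.03029 × 134.00 = 4.059 g
% Na2C2O4 = 4.059 / 5.657 × 100 = 71.76 %

71.76 %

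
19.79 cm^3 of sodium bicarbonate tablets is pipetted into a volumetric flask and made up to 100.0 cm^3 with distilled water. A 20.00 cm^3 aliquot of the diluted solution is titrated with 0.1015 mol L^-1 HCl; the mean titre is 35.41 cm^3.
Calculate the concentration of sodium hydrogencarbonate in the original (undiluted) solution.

0.9081 mol/L

NaHCO3 + HCl → NaCl + H2O + CO2
n(HCl) = 0.03541 × 0.1015 = 3.594 × 10^-3 mol
n(NaHCO3) in the aliquot = 3.594 × 10^-3 mol (1:1 ratio)
[NaHCO3]_dilute = 3.594 × 10^-3 / 0.02000 = 0.1797 mol/L
Dilution factor = 100.0 / 19.79 = 5.053
[NaHCO3]_stock = 0.1797 × 5.053 = 0.9081 mol/L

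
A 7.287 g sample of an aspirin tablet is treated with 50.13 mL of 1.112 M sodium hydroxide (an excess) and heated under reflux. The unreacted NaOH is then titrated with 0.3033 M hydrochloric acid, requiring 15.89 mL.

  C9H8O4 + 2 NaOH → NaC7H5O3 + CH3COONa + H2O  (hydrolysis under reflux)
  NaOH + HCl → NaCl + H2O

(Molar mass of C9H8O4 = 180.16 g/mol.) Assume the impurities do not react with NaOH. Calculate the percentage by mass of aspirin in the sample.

62.95 %

n(NaOH) added = 0.05013 × 1.112 = 0.05574 mol
n(HCl) used in back-titration = 0.01589 × 0.3033 = 4.819 × 10^-3 mol
n(NaOH) left over = 4.819 × 10^-3 mol (1:1 ratio)
n(NaOH) consumed by analyte = 0.05574 − 4.819 × 10^-3 = 0.05093 mol
From the 1:2 ratio, n(C9H8O4) = 1/2 × 0.05093 = 0.02546 mol
mass of C9H8O4 = 0.02546 × 180.16 = 4.587 g
% C9H8O4 = 4.587 / 7.287 × 100 = 62.95 %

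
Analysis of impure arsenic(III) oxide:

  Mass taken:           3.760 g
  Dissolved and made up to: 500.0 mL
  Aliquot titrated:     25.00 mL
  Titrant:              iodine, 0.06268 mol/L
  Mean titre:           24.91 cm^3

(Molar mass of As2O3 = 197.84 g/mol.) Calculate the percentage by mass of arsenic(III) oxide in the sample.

As2O3 + 2 I2 + 2 H2O → As2O5 + 4 HI
n(I2) per titration = 0.02491 × 0.06268 = 1.561 × 10^-3 mol
From the 1:2 ratio, n(As2O3) in each aliquot = 1/2 × 1.561 × 10^-3 = 7.807 × 10^-4 mol
n(As2O3) in the whole flask = 7.807 × 10^-4 × 500.0/25.00 = 0.01561 mol
mass of As2O3 = 0.01561 × 197.84 = 3.089 g
% As2O3 = 3.089 / 3.760 × 100 = 82.15 %

82.15 %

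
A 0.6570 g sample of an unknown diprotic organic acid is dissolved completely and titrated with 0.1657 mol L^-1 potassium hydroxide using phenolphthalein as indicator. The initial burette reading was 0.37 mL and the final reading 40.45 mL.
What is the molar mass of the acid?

197.9 g/mol

n(KOH) = 0.04008 L × 0.1657 mol/L = 6.641 × 10^-3 mol
From the 1:2 ratio, n(H2A) = 1/2 × 6.641 × 10^-3 = 3.321 × 10^-3 mol
M = m / n = 0.6570 g / 3.321 × 10^-3 mol = 197.9 g/mol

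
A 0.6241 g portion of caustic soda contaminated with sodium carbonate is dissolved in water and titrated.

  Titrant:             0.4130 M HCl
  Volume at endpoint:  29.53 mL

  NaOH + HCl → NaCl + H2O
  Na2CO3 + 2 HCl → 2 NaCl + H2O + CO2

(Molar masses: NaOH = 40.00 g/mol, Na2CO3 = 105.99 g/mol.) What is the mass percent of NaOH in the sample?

n(HCl) = 0.02953 × 0.4130 = 0.01220 mol
Let x = n(NaOH), y = n(Na2CO3).
Titrant: 1x + 2y = 0.01220;  mass: 40.00x + 105.99y = 0.6241
Solving, x = 1.710 × 10^-3 mol, y = 5.243 × 10^-3 mol
mass of NaOH = 1.710 × 10^-3 × 40.00 = 0.06840 g
% NaOH = 0.06840 / 0.6241 × 100 = 10.96 %

10.96 %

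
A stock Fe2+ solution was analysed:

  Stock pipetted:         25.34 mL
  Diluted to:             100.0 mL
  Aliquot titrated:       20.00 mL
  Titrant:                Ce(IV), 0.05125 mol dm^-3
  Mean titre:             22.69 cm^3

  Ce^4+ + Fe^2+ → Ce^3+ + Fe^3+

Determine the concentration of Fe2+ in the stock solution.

0.2295 mol/L

n(Ce4+) = 0.02269 × 0.05125 = 1.163 × 10^-3 mol
n(Fe2+) in the aliquot = 1.163 × 10^-3 mol (1:1 ratio)
[Fe2+]_dilute = 1.163 × 10^-3 / 0.02000 = 0.05814 mol/L
Dilution factor = 100.0 / 25.34 = 3.946
[Fe2+]_stock = 0.05814 × 3.946 = 0.2295 mol/L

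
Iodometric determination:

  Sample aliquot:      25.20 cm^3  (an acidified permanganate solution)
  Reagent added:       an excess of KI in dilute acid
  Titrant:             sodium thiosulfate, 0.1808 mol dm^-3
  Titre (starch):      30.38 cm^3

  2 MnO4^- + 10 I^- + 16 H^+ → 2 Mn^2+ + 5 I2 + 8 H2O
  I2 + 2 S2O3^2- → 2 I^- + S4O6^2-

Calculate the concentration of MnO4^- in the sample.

n(S2O3^2-) = 0.03038 × 0.1808 = 5.493 × 10^-3 mol
n(I2) = n(S2O3^2-)/2 = 2.746 × 10^-3 mol
From the 2:5 ratio, n(MnO4^-) in the aliquot = 2/5 × 2.746 × 10^-3 = 1.099 × 10^-3 mol
[MnO4^-] = 1.099 × 10^-3 / 0.02520 = 0.04359 mol/L

0.04359 mol/L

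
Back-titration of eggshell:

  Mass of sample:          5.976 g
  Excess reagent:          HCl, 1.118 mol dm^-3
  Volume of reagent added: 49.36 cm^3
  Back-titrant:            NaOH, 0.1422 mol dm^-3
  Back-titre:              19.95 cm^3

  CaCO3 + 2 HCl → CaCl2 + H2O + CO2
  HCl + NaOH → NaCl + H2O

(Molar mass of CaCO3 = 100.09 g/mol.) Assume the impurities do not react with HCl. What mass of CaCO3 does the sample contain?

2.620 g

n(HCl) added = 0.04936 × 1.118 = 0.05518 mol
n(NaOH) used in back-titration = 0.01995 × 0.1422 = 2.837 × 10^-3 mol
n(HCl) left over = 2.837 × 10^-3 mol (1:1 ratio)
n(HCl) consumed by analyte = 0.05518 − 2.837 × 10^-3 = 0.05235 mol
From the 1:2 ratio, n(CaCO3) = 1/2 × 0.05235 = 0.02617 mol
mass of CaCO3 = 0.02617 × 100.09 = 2.620 g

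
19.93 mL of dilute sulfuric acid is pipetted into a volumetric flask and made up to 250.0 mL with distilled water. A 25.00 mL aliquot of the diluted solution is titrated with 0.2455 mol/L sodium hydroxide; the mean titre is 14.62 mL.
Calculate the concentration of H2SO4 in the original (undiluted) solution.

H2SO4 + 2 NaOH → Na2SO4 + 2 H2O
n(NaOH) = 0.01462 × 0.2455 = 3.589 × 10^-3 mol
From the 1:2 ratio, n(H2SO4) in the aliquot = 1/2 × 3.589 × 10^-3 = 1.795 × 10^-3 mol
[H2SO4]_dilute = 1.795 × 10^-3 / 0.02500 = 0.07178 mol/L
Dilution factor = 250.0 / 19.93 = 12.54
[H2SO4]_stock = 0.07178 × 12.54 = 0.9005 mol/L

0.9005 mol/L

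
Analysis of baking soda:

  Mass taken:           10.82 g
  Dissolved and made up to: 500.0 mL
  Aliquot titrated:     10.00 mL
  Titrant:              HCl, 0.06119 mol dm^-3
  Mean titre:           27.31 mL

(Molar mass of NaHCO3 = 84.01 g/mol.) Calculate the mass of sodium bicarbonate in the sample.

7.019 g

NaHCO3 + HCl → NaCl + H2O + CO2
n(HCl) per titration = 0.02731 × 0.06119 = 1.671 × 10^-3 mol
n(NaHCO3) in each aliquot = 1.671 × 10^-3 mol (1:1 ratio)
n(NaHCO3) in the whole flask = 1.671 × 10^-3 × 500.0/10.00 = 0.08355 mol
mass of NaHCO3 = 0.08355 × 84.01 = 7.019 g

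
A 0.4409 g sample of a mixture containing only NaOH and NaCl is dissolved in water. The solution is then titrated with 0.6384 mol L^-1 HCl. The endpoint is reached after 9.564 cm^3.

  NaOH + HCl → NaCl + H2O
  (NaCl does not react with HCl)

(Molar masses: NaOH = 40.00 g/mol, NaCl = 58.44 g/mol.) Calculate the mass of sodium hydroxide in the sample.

0.2442 g

n(HCl) = 0.009564 × 0.6384 = 6.106 × 10^-3 mol
Let x = n(NaOH), y = n(NaCl).
Titrant: 1x = 6.106 × 10^-3;  mass: 40.00x + 58.44y = 0.4409
Solving, x = 6.106 × 10^-3 mol, y = 3.365 × 10^-3 mol
mass of NaOH = 6.106 × 10^-3 × 40.00 = 0.2442 g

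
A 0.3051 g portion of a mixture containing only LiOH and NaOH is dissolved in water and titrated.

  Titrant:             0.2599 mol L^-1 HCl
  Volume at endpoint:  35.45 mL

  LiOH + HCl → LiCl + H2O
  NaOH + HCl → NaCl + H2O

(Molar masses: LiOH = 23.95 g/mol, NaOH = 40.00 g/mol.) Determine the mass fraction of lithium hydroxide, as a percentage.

n(HCl) = 0.03545 × 0.2599 = 9.213 × 10^-3 mol
Let x = n(LiOH), y = n(NaOH).
Titrant: 1x + 1y = 9.213 × 10^-3;  mass: 23.95x + 40.00y = 0.3051
Solving, x = 3.953 × 10^-3 mol, y = 5.261 × 10^-3 mol
mass of LiOH = 3.953 × 10^-3 × 23.95 = 0.09466 g
% LiOH = 0.09466 / 0.3051 × 100 = 31.03 %

31.03 %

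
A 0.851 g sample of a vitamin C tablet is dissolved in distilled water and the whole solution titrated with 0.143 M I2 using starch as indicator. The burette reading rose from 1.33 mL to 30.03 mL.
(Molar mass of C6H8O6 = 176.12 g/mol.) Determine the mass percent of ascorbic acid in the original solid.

C6H8O6 + I2 → C6H6O6 + 2 HI
n(I2) = 0.0287 L × 0.143 mol/L = 4.10 × 10^-3 mol
n(C6H8O6) = 4.10 × 10^-3 mol (1:1 ratio)
mass of C6H8O6 = 4.10 × 10^-3 × 176.12 g/mol = 0.723 g
% C6H8O6 = 0.723 / 0.851 × 100 = 84.9 %

84.9 %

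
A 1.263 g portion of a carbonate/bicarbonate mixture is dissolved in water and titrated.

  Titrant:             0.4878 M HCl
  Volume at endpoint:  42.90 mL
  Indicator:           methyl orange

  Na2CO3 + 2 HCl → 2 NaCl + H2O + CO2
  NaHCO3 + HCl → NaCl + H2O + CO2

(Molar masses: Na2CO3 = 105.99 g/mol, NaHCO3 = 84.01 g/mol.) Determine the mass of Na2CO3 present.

n(HCl) = 0.04290 × 0.4878 = 0.02093 mol
Let x = n(Na2CO3), y = n(NaHCO3).
Titrant: 2x + 1y = 0.02093;  mass: 105.99x + 84.01y = 1.263
Solving, x = 7.981 × 10^-3 mol, y = 4.965 × 10^-3 mol
mass of Na2CO3 = 7.981 × 10^-3 × 105.99 = 0.8459 g

0.8459 g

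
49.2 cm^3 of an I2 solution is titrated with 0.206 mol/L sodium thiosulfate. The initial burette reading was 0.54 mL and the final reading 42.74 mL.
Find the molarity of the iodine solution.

0.0883 mol/L

I2 + 2 S2O3^2- → 2 I^- + S4O6^2-
n(Na2S2O3) = 0.0422 L × 0.206 mol/L = 8.69 × 10^-3 mol
From the 1:2 mole ratio, n(I2) = 1/2 × 8.69 × 10^-3 = 4.35 × 10^-3 mol
[I2] = 4.35 × 10^-3 mol / 0.0492 L = 0.0883 mol/L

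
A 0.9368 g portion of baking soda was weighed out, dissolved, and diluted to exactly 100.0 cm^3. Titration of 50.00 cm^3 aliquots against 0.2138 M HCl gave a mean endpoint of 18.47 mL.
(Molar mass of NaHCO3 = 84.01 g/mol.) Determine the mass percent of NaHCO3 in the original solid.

NaHCO3 + HCl → NaCl + H2O + CO2
n(HCl) per titration = 0.01847 × 0.2138 = 3.949 × 10^-3 mol
n(NaHCO3) in each aliquot = 3.949 × 10^-3 mol (1:1 ratio)
n(NaHCO3) in the whole flask = 3.949 × 10^-3 × 100.0/50.00 = 7.898 × 10^-3 mol
mass of NaHCO3 = 7.898 × 10^-3 × 84.01 = 0.6635 g
% NaHCO3 = 0.6635 / 0.9368 × 100 = 70.83 %

70.83 %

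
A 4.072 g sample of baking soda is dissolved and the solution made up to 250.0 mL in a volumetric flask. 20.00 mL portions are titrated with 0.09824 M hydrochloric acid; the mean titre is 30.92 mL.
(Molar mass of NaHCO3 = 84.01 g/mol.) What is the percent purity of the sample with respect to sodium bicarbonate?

NaHCO3 + HCl → NaCl + H2O + CO2
n(HCl) per titration = 0.03092 × 0.09824 = 3.038 × 10^-3 mol
n(NaHCO3) in each aliquot = 3.038 × 10^-3 mol (1:1 ratio)
n(NaHCO3) in the whole flask = 3.038 × 10^-3 × 250.0/20.00 = 0.03797 mol
mass of NaHCO3 = 0.03797 × 84.01 = 3.190 g
% NaHCO3 = 3.190 / 4.072 × 100 = 78.34 %

78.34 %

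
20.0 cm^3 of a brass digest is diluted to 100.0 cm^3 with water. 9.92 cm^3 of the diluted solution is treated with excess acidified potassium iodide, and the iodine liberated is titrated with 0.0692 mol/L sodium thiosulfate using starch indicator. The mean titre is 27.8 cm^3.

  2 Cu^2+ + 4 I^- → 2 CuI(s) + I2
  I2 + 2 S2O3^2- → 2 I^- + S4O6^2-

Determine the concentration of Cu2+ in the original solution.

n(S2O3^2-) = 0.0278 × 0.0692 = 1.92 × 10^-3 mol
n(I2) = n(S2O3^2-)/2 = 9.62 × 10^-4 mol
From the 2:1 ratio, n(Cu2+) in the aliquot = 2/1 × 9.62 × 10^-4 = 1.92 × 10^-3 mol
[Cu2+]_dilute = 1.92 × 10^-3 / 0.00992 = 0.194 mol/L
[Cu2+]_original = 0.194 × 100.0/20.0 = 0.970 mol/L

0.970 mol/L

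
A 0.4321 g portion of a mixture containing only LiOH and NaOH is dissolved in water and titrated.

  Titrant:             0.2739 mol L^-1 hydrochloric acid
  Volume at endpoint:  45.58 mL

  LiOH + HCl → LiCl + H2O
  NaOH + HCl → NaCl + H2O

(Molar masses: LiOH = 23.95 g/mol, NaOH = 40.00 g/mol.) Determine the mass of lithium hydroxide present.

0.1004 g

n(HCl) = 0.04558 × 0.2739 = 0.01248 mol
Let x = n(LiOH), y = n(NaOH).
Titrant: 1x + 1y = 0.01248;  mass: 23.95x + 40.00y = 0.4321
Solving, x = 4.192 × 10^-3 mol, y = 8.293 × 10^-3 mol
mass of LiOH = 4.192 × 10^-3 × 23.95 = 0.1004 g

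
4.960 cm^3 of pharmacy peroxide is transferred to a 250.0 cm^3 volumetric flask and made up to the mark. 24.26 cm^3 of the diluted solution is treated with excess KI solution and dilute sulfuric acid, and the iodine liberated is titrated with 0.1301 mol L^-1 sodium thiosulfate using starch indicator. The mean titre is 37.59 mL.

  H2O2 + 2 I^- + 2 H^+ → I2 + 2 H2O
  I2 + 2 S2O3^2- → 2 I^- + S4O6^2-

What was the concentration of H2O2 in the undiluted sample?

5.080 mol/L

n(S2O3^2-) = 0.03759 × 0.1301 = 4.890 × 10^-3 mol
n(I2) = n(S2O3^2-)/2 = 2.445 × 10^-3 mol
n(H2O2) in the aliquot = 2.445 × 10^-3 mol (1:1 ratio)
[H2O2]_dilute = 2.445 × 10^-3 / 0.02426 = 0.1008 mol/L
[H2O2]_original = 0.1008 × 250.0/4.960 = 5.080 mol/L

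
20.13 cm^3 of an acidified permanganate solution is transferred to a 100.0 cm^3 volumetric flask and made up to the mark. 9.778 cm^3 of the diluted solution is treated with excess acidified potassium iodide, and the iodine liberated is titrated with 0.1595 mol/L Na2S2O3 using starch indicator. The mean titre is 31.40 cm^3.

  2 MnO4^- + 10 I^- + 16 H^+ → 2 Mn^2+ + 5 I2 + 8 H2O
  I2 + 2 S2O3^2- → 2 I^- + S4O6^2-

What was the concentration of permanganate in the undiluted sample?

n(S2O3^2-) = 0.03140 × 0.1595 = 5.008 × 10^-3 mol
n(I2) = n(S2O3^2-)/2 = 2.504 × 10^-3 mol
From the 2:5 ratio, n(MnO4^-) in the aliquot = 2/5 × 2.504 × 10^-3 = 1.002 × 10^-3 mol
[MnO4^-]_dilute = 1.002 × 10^-3 / 0.009778 = 0.1024 mol/L
[MnO4^-]_original = 0.1024 × 100.0/20.13 = 0.5089 mol/L

0.5089 mol/L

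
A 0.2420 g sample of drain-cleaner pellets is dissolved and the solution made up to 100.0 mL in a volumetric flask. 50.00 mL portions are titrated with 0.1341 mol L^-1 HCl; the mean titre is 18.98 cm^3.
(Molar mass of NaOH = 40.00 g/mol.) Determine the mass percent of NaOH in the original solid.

84.14 %

NaOH + HCl → NaCl + H2O
n(HCl) per titration = 0.01898 × 0.1341 = 2.545 × 10^-3 mol
n(NaOH) in each aliquot = 2.545 × 10^-3 mol (1:1 ratio)
n(NaOH) in the whole flask = 2.545 × 10^-3 × 100.0/50.00 = 5.090 × 10^-3 mol
mass of NaOH = 5.090 × 10^-3 × 40.00 = 0.2036 g
% NaOH = 0.2036 / 0.2420 × 100 = 84.14 %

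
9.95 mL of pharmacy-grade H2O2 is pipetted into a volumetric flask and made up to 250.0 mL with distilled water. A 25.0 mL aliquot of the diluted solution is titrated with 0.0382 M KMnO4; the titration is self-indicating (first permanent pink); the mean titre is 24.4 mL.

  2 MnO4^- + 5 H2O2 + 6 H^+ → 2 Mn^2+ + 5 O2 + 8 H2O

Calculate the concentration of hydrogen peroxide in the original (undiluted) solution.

2.34 M

n(KMnO4) = 0.0244 × 0.0382 = 9.32 × 10^-4 mol
From the 5:2 ratio, n(H2O2) in the aliquot = 5/2 × 9.32 × 10^-4 = 2.33 × 10^-3 mol
[H2O2]_dilute = 2.33 × 10^-3 / 0.0250 = 0.0932 mol/L
Dilution factor = 250.0 / 9.95 = 25.13
[H2O2]_stock = 0.0932 × 25.13 = 2.34 mol/L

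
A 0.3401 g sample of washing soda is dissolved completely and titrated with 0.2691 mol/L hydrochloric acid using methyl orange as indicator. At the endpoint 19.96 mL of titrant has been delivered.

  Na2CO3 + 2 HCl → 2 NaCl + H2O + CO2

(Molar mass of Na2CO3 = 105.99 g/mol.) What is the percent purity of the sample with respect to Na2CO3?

83.70 %

n(HCl) = 0.01996 L × 0.2691 mol/L = 5.371 × 10^-3 mol
From the 1:2 ratio, n(Na2CO3) = 1/2 × 5.371 × 10^-3 = 2.686 × 10^-3 mol
mass of Na2CO3 = 2.686 × 10^-3 × 105.99 g/mol = 0.2846 g
% Na2CO3 = 0.2846 / 0.3401 × 100 = 83.70 %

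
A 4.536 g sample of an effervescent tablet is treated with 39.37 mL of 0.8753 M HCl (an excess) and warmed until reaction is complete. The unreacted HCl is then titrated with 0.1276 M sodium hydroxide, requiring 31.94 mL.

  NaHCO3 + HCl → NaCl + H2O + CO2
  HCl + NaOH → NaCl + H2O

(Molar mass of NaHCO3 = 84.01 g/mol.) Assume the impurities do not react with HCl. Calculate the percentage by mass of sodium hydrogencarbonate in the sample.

n(HCl) added = 0.03937 × 0.8753 = 0.03446 mol
n(NaOH) used in back-titration = 0.03194 × 0.1276 = 4.076 × 10^-3 mol
n(HCl) left over = 4.076 × 10^-3 mol (1:1 ratio)
n(HCl) consumed by analyte = 0.03446 − 4.076 × 10^-3 = 0.03039 mol
n(NaHCO3) = 0.03039 mol (1:1 ratio)
mass of NaHCO3 = 0.03039 × 84.01 = 2.553 g
% NaHCO3 = 2.553 / 4.536 × 100 = 56.28 %

56.28 %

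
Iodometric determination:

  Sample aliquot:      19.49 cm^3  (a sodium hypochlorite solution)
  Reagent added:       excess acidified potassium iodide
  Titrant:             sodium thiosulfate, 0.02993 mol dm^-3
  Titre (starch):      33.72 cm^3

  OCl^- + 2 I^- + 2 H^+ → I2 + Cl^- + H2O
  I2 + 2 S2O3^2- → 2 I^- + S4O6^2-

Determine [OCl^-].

n(S2O3^2-) = 0.03372 × 0.02993 = 1.009 × 10^-3 mol
n(I2) = n(S2O3^2-)/2 = 5.046 × 10^-4 mol
n(OCl^-) in the aliquot = 5.046 × 10^-4 mol (1:1 ratio)
[OCl^-] = 5.046 × 10^-4 / 0.01949 = 0.02589 mol/L

0.02589 mol/L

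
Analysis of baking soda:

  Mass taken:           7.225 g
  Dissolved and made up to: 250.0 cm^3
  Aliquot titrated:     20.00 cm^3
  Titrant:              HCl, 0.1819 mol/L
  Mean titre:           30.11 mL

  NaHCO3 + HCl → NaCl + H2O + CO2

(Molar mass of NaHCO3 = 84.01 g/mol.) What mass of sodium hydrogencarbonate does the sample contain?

n(HCl) per titration = 0.03011 × 0.1819 = 5.477 × 10^-3 mol
n(NaHCO3) in each aliquot = 5.477 × 10^-3 mol (1:1 ratio)
n(NaHCO3) in the whole flask = 5.477 × 10^-3 × 250.0/20.00 = 0.06846 mol
mass of NaHCO3 = 0.06846 × 84.01 = 5.752 g

5.752 g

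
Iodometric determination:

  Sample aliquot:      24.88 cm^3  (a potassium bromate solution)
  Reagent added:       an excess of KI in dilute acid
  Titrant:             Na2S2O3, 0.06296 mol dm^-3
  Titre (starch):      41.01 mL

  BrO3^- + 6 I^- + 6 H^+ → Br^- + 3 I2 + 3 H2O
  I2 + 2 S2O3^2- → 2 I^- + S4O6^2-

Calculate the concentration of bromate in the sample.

0.01730 mol/L

n(S2O3^2-) = 0.04101 × 0.06296 = 2.582 × 10^-3 mol
n(I2) = n(S2O3^2-)/2 = 1.291 × 10^-3 mol
From the 1:3 ratio, n(BrO3^-) in the aliquot = 1/3 × 1.291 × 10^-3 = 4.303 × 10^-4 mol
[BrO3^-] = 4.303 × 10^-4 / 0.02488 = 0.01730 mol/L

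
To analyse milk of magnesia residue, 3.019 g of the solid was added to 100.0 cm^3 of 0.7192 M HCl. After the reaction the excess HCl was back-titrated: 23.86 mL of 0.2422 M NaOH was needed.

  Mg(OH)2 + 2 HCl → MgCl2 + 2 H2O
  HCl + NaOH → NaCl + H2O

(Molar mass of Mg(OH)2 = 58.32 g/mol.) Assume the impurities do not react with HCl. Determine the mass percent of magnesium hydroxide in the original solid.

63.88 %

n(HCl) added = 0.1000 × 0.7192 = 0.07192 mol
n(NaOH) used in back-titration = 0.02386 × 0.2422 = 5.779 × 10^-3 mol
n(HCl) left over = 5.779 × 10^-3 mol (1:1 ratio)
n(HCl) consumed by analyte = 0.07192 − 5.779 × 10^-3 = 0.06614 mol
From the 1:2 ratio, n(Mg(OH)2) = 1/2 × 0.06614 = 0.03307 mol
mass of Mg(OH)2 = 0.03307 × 58.32 = 1.929 g
% Mg(OH)2 = 1.929 / 3.019 × 100 = 63.88 %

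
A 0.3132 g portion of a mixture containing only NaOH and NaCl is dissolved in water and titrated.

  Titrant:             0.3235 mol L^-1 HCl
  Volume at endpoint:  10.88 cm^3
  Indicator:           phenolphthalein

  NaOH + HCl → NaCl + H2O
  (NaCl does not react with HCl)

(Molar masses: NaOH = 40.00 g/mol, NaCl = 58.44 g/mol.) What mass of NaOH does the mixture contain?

n(HCl) = 0.01088 × 0.3235 = 3.520 × 10^-3 mol
Let x = n(NaOH), y = n(NaCl).
Titrant: 1x = 3.520 × 10^-3;  mass: 40.00x + 58.44y = 0.3132
Solving, x = 3.520 × 10^-3 mol, y = 2.950 × 10^-3 mol
mass of NaOH = 3.520 × 10^-3 × 40.00 = 0.1408 g

0.1408 g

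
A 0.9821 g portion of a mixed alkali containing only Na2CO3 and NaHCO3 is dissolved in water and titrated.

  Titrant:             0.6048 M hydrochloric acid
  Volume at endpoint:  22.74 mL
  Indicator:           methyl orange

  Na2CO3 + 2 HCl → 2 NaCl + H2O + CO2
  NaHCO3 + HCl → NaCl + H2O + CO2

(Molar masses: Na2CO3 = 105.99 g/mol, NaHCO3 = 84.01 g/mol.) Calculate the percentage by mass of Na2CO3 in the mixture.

30.15 %

n(HCl) = 0.02274 × 0.6048 = 0.01375 mol
Let x = n(Na2CO3), y = n(NaHCO3).
Titrant: 2x + 1y = 0.01375;  mass: 105.99x + 84.01y = 0.9821
Solving, x = 2.794 × 10^-3 mol, y = 8.165 × 10^-3 mol
mass of Na2CO3 = 2.794 × 10^-3 × 105.99 = 0.2961 g
% Na2CO3 = 0.2961 / 0.9821 × 100 = 30.15 %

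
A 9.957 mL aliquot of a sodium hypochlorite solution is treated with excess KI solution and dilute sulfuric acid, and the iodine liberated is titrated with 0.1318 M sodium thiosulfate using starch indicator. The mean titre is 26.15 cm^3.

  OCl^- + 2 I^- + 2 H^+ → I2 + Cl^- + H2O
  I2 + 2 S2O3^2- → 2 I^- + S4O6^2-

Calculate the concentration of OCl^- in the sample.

n(S2O3^2-) = 0.02615 × 0.1318 = 3.447 × 10^-3 mol
n(I2) = n(S2O3^2-)/2 = 1.723 × 10^-3 mol
n(OCl^-) in the aliquot = 1.723 × 10^-3 mol (1:1 ratio)
[OCl^-] = 1.723 × 10^-3 / 0.009957 = 0.1731 mol/L

0.1731 M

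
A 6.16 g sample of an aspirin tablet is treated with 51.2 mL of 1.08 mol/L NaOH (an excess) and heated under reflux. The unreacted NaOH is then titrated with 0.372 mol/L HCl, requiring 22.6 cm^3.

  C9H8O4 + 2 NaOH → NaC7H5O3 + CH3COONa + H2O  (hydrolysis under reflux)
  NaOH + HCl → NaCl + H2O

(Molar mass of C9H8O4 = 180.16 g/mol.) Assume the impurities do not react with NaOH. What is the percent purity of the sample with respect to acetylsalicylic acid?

68.6 %

n(NaOH) added = 0.0512 × 1.08 = 0.0553 mol
n(HCl) used in back-titration = 0.0226 × 0.372 = 8.41 × 10^-3 mol
n(NaOH) left over = 8.41 × 10^-3 mol (1:1 ratio)
n(NaOH) consumed by analyte = 0.0553 − 8.41 × 10^-3 = 0.0469 mol
From the 1:2 ratio, n(C9H8O4) = 1/2 × 0.0469 = 0.0234 mol
mass of C9H8O4 = 0.0234 × 180.16 = 4.22 g
% C9H8O4 = 4.22 / 6.16 × 100 = 68.6 %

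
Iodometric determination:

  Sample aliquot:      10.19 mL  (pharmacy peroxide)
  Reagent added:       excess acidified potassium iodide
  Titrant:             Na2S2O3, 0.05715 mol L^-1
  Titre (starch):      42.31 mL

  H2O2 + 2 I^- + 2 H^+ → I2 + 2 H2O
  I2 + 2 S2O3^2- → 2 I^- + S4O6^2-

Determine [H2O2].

0.1186 mol/L

n(S2O3^2-) = 0.04231 × 0.05715 = 2.418 × 10^-3 mol
n(I2) = n(S2O3^2-)/2 = 1.209 × 10^-3 mol
n(H2O2) in the aliquot = 1.209 × 10^-3 mol (1:1 ratio)
[H2O2] = 1.209 × 10^-3 / 0.01019 = 0.1186 mol/L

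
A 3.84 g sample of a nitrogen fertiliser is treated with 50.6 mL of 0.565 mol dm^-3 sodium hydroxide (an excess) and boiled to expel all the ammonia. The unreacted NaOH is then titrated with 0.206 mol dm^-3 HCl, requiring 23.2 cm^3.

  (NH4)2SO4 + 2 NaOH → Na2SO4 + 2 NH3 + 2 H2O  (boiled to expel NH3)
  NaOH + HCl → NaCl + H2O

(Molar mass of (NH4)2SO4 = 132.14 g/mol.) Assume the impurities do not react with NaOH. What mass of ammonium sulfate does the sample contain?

n(NaOH) added = 0.0506 × 0.565 = 0.0286 mol
n(HCl) used in back-titration = 0.0232 × 0.206 = 4.78 × 10^-3 mol
n(NaOH) left over = 4.78 × 10^-3 mol (1:1 ratio)
n(NaOH) consumed by analyte = 0.0286 − 4.78 × 10^-3 = 0.0238 mol
From the 1:2 ratio, n((NH4)2SO4) = 1/2 × 0.0238 = 0.0119 mol
mass of (NH4)2SO4 = 0.0119 × 132.14 = 1.57 g

1.57 g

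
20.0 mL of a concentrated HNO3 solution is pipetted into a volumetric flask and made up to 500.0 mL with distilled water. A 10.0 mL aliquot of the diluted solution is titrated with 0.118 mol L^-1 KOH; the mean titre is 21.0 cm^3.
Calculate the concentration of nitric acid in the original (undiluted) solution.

HNO3 + KOH → KNO3 + H2O
n(KOH) = 0.0210 × 0.118 = 2.48 × 10^-3 mol
n(HNO3) in the aliquot = 2.48 × 10^-3 mol (1:1 ratio)
[HNO3]_dilute = 2.48 × 10^-3 / 0.0100 = 0.248 mol/L
Dilution factor = 500.0 / 20.0 = 25.00
[HNO3]_stock = 0.248 × 25.00 = 6.19 mol/L

6.19 mol/L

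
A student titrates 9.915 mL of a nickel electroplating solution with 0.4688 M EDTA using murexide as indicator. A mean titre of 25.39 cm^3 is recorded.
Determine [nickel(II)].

Ni^2+ + EDTA^4- → [Ni(EDTA)]^2-
n(EDTA) = 0.02539 L × 0.4688 mol/L = 0.01190 mol
n(Ni2+) = 0.01190 mol (1:1 mole ratio)
[Ni2+] = 0.01190 mol / 0.009915 L = 1.200 mol/L

1.200 M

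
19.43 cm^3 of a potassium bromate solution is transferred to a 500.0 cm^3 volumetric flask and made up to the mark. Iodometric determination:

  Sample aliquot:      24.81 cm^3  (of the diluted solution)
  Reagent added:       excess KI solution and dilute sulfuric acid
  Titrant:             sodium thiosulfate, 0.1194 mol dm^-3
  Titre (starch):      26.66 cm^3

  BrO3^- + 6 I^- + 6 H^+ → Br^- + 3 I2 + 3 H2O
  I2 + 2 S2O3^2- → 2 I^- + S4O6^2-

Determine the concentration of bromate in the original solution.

n(S2O3^2-) = 0.02666 × 0.1194 = 3.183 × 10^-3 mol
n(I2) = n(S2O3^2-)/2 = 1.592 × 10^-3 mol
From the 1:3 ratio, n(BrO3^-) in the aliquot = 1/3 × 1.592 × 10^-3 = 5.305 × 10^-4 mol
[BrO3^-]_dilute = 5.305 × 10^-4 / 0.02481 = 0.02138 mol/L
[BrO3^-]_original = 0.02138 × 500.0/19.43 = 0.5503 mol/L

0.5503 mol/L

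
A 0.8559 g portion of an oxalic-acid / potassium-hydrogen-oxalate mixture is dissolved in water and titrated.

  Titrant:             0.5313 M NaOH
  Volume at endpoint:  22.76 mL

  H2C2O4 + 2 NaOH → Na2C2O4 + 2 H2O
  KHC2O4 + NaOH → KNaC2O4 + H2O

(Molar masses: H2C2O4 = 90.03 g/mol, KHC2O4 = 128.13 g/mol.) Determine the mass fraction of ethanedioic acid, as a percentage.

n(NaOH) = 0.02276 × 0.5313 = 0.01209 mol
Let x = n(H2C2O4), y = n(KHC2O4).
Titrant: 2x + 1y = 0.01209;  mass: 90.03x + 128.13y = 0.8559
Solving, x = 4.172 × 10^-3 mol, y = 3.749 × 10^-3 mol
mass of H2C2O4 = 4.172 × 10^-3 × 90.03 = 0.3756 g
% H2C2O4 = 0.3756 / 0.8559 × 100 = 43.88 %

43.88 %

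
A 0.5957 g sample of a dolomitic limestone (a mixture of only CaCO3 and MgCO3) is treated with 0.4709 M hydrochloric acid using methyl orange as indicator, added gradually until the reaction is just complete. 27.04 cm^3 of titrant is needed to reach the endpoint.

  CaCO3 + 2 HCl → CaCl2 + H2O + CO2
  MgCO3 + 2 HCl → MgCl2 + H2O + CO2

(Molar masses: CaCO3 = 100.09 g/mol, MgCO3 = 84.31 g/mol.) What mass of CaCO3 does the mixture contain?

n(HCl) = 0.02704 × 0.4709 = 0.01273 mol
Let x = n(CaCO3), y = n(MgCO3).
Titrant: 2x + 2y = 0.01273;  mass: 100.09x + 84.31y = 0.5957
Solving, x = 3.735 × 10^-3 mol, y = 2.632 × 10^-3 mol
mass of CaCO3 = 3.735 × 10^-3 × 100.09 = 0.3738 g

0.3738 g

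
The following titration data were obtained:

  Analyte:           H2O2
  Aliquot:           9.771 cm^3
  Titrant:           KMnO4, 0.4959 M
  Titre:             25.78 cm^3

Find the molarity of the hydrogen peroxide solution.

2 MnO4^- + 5 H2O2 + 6 H^+ → 2 Mn^2+ + 5 O2 + 8 H2O
n(KMnO4) = 0.02578 L × 0.4959 mol/L = 0.01278 mol
From the 5:2 mole ratio, n(H2O2) = 5/2 × 0.01278 = 0.03196 mol
[H2O2] = 0.03196 mol / 0.009771 L = 3.271 mol/L

3.271 M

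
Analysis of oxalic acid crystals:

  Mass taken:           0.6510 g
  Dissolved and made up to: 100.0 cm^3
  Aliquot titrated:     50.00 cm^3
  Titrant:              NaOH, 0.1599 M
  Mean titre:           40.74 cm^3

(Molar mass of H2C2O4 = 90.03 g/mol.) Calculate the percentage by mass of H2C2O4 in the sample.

H2C2O4 + 2 NaOH → Na2C2O4 + 2 H2O
n(NaOH) per titration = 0.04074 × 0.1599 = 6.514 × 10^-3 mol
From the 1:2 ratio, n(H2C2O4) in each aliquot = 1/2 × 6.514 × 10^-3 = 3.257 × 10^-3 mol
n(H2C2O4) in the whole flask = 3.257 × 10^-3 × 100.0/50.00 = 6.514 × 10^-3 mol
mass of H2C2O4 = 6.514 × 10^-3 × 90.03 = 0.5865 g
% H2C2O4 = 0.5865 / 0.6510 × 100 = 90.09 %

90.09 %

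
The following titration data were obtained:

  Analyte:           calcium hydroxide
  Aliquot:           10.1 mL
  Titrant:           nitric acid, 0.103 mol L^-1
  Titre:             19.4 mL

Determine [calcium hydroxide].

Ca(OH)2 + 2 HNO3 → Ca(NO3)2 + 2 H2O
n(HNO3) = 0.0194 L × 0.103 mol/L = 2.00 × 10^-3 mol
From the 1:2 mole ratio, n(Ca(OH)2) = 1/2 × 2.00 × 10^-3 = 9.99 × 10^-4 mol
[Ca(OH)2] = 9.99 × 10^-4 mol / 0.0101 L = 0.0989 mol/L

0.0989 mol/L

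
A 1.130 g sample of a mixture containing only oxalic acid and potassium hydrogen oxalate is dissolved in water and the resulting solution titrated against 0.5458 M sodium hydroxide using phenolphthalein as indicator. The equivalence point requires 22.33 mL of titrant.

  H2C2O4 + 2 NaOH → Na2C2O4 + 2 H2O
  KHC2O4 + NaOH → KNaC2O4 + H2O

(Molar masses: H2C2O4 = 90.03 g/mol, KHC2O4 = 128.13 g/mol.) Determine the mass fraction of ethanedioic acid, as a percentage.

n(NaOH) = 0.02233 × 0.5458 = 0.01219 mol
Let x = n(H2C2O4), y = n(KHC2O4).
Titrant: 2x + 1y = 0.01219;  mass: 90.03x + 128.13y = 1.130
Solving, x = 2.596 × 10^-3 mol, y = 6.995 × 10^-3 mol
mass of H2C2O4 = 2.596 × 10^-3 × 90.03 = 0.2338 g
% H2C2O4 = 0.2338 / 1.130 × 100 = 20.69 %

20.69 %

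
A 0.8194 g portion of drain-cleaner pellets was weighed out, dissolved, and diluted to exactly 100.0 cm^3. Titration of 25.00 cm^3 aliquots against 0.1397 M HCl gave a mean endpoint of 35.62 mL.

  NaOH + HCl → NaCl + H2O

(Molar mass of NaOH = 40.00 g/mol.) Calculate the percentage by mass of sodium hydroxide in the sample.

97.17 %

n(HCl) per titration = 0.03562 × 0.1397 = 4.976 × 10^-3 mol
n(NaOH) in each aliquot = 4.976 × 10^-3 mol (1:1 ratio)
n(NaOH) in the whole flask = 4.976 × 10^-3 × 100.0/25.00 = 0.01990 mol
mass of NaOH = 0.01990 × 40.00 = 0.7962 g
% NaOH = 0.7962 / 0.8194 × 100 = 97.17 %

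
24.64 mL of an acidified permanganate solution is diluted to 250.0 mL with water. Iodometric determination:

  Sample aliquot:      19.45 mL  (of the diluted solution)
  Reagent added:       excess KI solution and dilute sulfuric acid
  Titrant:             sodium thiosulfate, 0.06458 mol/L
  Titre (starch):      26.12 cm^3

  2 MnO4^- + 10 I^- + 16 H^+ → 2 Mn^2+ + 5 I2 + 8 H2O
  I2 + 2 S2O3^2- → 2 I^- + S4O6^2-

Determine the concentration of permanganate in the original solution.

0.1760 mol/L

n(S2O3^2-) = 0.02612 × 0.06458 = 1.687 × 10^-3 mol
n(I2) = n(S2O3^2-)/2 = 8.434 × 10^-4 mol
From the 2:5 ratio, n(MnO4^-) in the aliquot = 2/5 × 8.434 × 10^-4 = 3.374 × 10^-4 mol
[MnO4^-]_dilute = 3.374 × 10^-4 / 0.01945 = 0.01735 mol/L
[MnO4^-]_original = 0.01735 × 250.0/24.64 = 0.1760 mol/L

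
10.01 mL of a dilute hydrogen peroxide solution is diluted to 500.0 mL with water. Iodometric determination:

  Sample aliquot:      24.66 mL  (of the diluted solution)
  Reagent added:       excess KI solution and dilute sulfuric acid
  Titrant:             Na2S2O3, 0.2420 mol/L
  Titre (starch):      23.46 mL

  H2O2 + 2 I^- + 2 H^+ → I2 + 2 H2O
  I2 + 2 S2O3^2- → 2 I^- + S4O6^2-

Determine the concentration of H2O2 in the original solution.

n(S2O3^2-) = 0.02346 × 0.2420 = 5.677 × 10^-3 mol
n(I2) = n(S2O3^2-)/2 = 2.839 × 10^-3 mol
n(H2O2) in the aliquot = 2.839 × 10^-3 mol (1:1 ratio)
[H2O2]_dilute = 2.839 × 10^-3 / 0.02466 = 0.1151 mol/L
[H2O2]_original = 0.1151 × 500.0/10.01 = 5.750 mol/L

5.750 mol/L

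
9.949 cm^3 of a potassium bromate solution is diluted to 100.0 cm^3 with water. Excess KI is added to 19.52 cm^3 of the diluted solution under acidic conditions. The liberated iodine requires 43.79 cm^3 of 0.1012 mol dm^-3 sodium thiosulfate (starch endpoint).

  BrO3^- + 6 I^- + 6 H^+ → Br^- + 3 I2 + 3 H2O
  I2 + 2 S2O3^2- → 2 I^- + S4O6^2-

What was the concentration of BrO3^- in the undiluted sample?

0.3803 mol/L

n(S2O3^2-) = 0.04379 × 0.1012 = 4.432 × 10^-3 mol
n(I2) = n(S2O3^2-)/2 = 2.216 × 10^-3 mol
From the 1:3 ratio, n(BrO3^-) in the aliquot = 1/3 × 2.216 × 10^-3 = 7.386 × 10^-4 mol
[BrO3^-]_dilute = 7.386 × 10^-4 / 0.01952 = 0.03784 mol/L
[BrO3^-]_original = 0.03784 × 100.0/9.949 = 0.3803 mol/L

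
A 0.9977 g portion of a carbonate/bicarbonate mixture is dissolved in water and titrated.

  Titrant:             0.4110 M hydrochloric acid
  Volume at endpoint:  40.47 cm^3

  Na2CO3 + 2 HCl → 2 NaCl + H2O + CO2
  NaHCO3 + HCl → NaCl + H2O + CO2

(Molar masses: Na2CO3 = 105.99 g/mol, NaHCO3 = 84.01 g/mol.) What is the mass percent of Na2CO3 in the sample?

68.45 %

n(HCl) = 0.04047 × 0.4110 = 0.01663 mol
Let x = n(Na2CO3), y = n(NaHCO3).
Titrant: 2x + 1y = 0.01663;  mass: 105.99x + 84.01y = 0.9977
Solving, x = 6.443 × 10^-3 mol, y = 3.747 × 10^-3 mol
mass of Na2CO3 = 6.443 × 10^-3 × 105.99 = 0.6829 g
% Na2CO3 = 0.6829 / 0.9977 × 100 = 68.45 %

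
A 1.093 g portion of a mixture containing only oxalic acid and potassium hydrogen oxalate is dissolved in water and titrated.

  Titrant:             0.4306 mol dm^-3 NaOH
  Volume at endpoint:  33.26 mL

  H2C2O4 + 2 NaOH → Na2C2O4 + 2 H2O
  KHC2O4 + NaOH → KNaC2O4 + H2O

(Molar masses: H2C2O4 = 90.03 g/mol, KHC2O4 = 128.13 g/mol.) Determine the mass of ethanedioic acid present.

0.4019 g

n(NaOH) = 0.03326 × 0.4306 = 0.01432 mol
Let x = n(H2C2O4), y = n(KHC2O4).
Titrant: 2x + 1y = 0.01432;  mass: 90.03x + 128.13y = 1.093
Solving, x = 4.464 × 10^-3 mol, y = 5.394 × 10^-3 mol
mass of H2C2O4 = 4.464 × 10^-3 × 90.03 = 0.4019 g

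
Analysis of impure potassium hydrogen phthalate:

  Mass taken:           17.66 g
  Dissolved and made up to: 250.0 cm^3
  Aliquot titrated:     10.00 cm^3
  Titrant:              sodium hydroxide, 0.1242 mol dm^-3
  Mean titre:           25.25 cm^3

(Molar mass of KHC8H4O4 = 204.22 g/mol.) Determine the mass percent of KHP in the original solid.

KHC8H4O4 + NaOH → KNaC8H4O4 + H2O
n(NaOH) per titration = 0.02525 × 0.1242 = 3.136 × 10^-3 mol
n(KHC8H4O4) in each aliquot = 3.136 × 10^-3 mol (1:1 ratio)
n(KHC8H4O4) in the whole flask = 3.136 × 10^-3 × 250.0/10.00 = 0.07840 mol
mass of KHC8H4O4 = 0.07840 × 204.22 = 16.01 g
% KHC8H4O4 = 16.01 / 17.66 × 100 = 90.66 %

90.66 %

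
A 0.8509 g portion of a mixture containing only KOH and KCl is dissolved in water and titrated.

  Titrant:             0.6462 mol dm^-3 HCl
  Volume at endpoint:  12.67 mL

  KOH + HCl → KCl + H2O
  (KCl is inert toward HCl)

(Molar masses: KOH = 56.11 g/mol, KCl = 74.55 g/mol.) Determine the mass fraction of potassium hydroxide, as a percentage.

53.99 %

n(HCl) = 0.01267 × 0.6462 = 8.187 × 10^-3 mol
Let x = n(KOH), y = n(KCl).
Titrant: 1x = 8.187 × 10^-3;  mass: 56.11x + 74.55y = 0.8509
Solving, x = 8.187 × 10^-3 mol, y = 5.252 × 10^-3 mol
mass of KOH = 8.187 × 10^-3 × 56.11 = 0.4594 g
% KOH = 0.4594 / 0.8509 × 100 = 53.99 %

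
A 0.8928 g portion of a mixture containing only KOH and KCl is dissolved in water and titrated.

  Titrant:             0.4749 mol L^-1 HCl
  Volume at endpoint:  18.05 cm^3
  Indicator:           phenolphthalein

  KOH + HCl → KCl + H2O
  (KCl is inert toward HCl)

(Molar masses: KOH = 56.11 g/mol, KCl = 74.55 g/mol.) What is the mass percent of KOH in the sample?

n(HCl) = 0.01805 × 0.4749 = 8.572 × 10^-3 mol
Let x = n(KOH), y = n(KCl).
Titrant: 1x = 8.572 × 10^-3;  mass: 56.11x + 74.55y = 0.8928
Solving, x = 8.572 × 10^-3 mol, y = 5.524 × 10^-3 mol
mass of KOH = 8.572 × 10^-3 × 56.11 = 0.4810 g
% KOH = 0.4810 / 0.8928 × 100 = 53.87 %

53.87 %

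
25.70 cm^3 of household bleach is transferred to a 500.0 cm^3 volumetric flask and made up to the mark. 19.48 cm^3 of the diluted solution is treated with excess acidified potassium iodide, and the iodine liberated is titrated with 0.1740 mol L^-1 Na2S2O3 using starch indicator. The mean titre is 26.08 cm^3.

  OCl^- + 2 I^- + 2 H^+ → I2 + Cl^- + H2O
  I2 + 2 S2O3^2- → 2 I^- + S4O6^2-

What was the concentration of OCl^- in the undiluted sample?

2.266 mol/L

n(S2O3^2-) = 0.02608 × 0.1740 = 4.538 × 10^-3 mol
n(I2) = n(S2O3^2-)/2 = 2.269 × 10^-3 mol
n(OCl^-) in the aliquot = 2.269 × 10^-3 mol (1:1 ratio)
[OCl^-]_dilute = 2.269 × 10^-3 / 0.01948 = 0.1165 mol/L
[OCl^-]_original = 0.1165 × 500.0/25.70 = 2.266 mol/L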